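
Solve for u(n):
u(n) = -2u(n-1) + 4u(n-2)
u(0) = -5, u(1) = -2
Characteristic equation: x² + 2x - 4 = 0.
Discriminant Δ = (-2)² + 4·(4) = 20.
Roots r₁,₂ = (-2 ± √20)/2, so r₁ = -1 + \sqrt{5}, r₂ = - \sqrt{5} - 1.
General solution: u(n) = A·r₁^n + B·r₂^n.
From the initial conditions, A + B = -5 and r₁A + r₂B = -2.
Since r₁ - r₂ = √20: A = (-2 - (-5)r₂)/√20 = - \frac{5}{2} - \frac{7 \sqrt{5}}{10}, and B = -5 - A = - \frac{5}{2} + \frac{7 \sqrt{5}}{10}.
So u(n) = \left(- \frac{5}{2} - \frac{7 \sqrt{5}}{10}\right)\left(-1 + \sqrt{5}\right)^n + \left(- \frac{5}{2} + \frac{7 \sqrt{5}}{10}\right)\left(- \sqrt{5} - 1\right)^n.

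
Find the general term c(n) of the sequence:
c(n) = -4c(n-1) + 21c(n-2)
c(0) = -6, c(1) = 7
Characteristic equation: x² + 4x - 21 = 0, which factors as (x - (3))(x - (-7)) = 0.
Roots r₁ = 3, r₂ = -7 (distinct).
General solution: c(n) = A·(3)^n + B·(-7)^n.
From c(0) = -6: A + B = -6.
From c(1) = 7: 3A - 7B = 7.
Solving: A = - \frac{7}{2}, B = - \frac{5}{2}.
So c(n) = - \frac{5 \left(-7\right)^{n}}{2} - \frac{7 \cdot 3^{n}}{2}.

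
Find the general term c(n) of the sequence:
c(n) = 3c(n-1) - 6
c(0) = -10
First-order linear non-homogeneous.
Homogeneous solution: c_h(n) = A·(3)^n.
Try constant particular solution c_p = K: K = 3K - 6 ⇒ K = 3.
General: c(n) = A·(3)^n + 3.
Apply c(0) = -10: A + 3 = -10 ⇒ A = -13.
So c(n) = 3 - 13 \cdot 3^{n}.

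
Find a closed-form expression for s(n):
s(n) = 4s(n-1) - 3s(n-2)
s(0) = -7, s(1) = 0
Characteristic equation: x² - 4x + 3 = 0, which factors as (x - (1))(x - (3)) = 0.
Roots r₁ = 1, r₂ = 3 (distinct).
General solution: s(n) = A·(1)^n + B·(3)^n.
From s(0) = -7: A + B = -7.
From s(1) = 0: A + 3B = 0.
Solving: A = - \frac{21}{2}, B = \frac{7}{2}.
So s(n) = \frac{7 \cdot 3^{n}}{2} - \frac{21}{2}.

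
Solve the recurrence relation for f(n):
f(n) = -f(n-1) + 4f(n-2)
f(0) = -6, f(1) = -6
Characteristic equation: x² + x - 4 = 0.
Discriminant Δ = (-1)² + 4·(4) = 17.
Roots r₁,₂ = (-1 ± √17)/2, so r₁ = - \frac{1}{2} + \frac{\sqrt{17}}{2}, r₂ = - \frac{\sqrt{17}}{2} - \frac{1}{2}.
General solution: f(n) = A·r₁^n + B·r₂^n.
From the initial conditions, A + B = -6 and r₁A + r₂B = -6.
Since r₁ - r₂ = √17: A = (-6 - (-6)r₂)/√17 = -3 - \frac{9 \sqrt{17}}{17}, and B = -6 - A = -3 + \frac{9 \sqrt{17}}{17}.
So f(n) = \left(-3 - \frac{9 \sqrt{17}}{17}\right)\left(- \frac{1}{2} + \frac{\sqrt{17}}{2}\right)^n + \left(-3 + \frac{9 \sqrt{17}}{17}\right)\left(- \frac{\sqrt{17}}{2} - \frac{1}{2}\right)^n.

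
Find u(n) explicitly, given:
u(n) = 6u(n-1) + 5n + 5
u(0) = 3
First-order linear with linear forcing.
Homogeneous solution: u_h(n) = A·(6)^n.
Try particular u_p(n) = pn + q. Substituting:
  pn + q = 6(p(n-1) + q) + 5n + 5.
Matching the n-coefficient: p = 6p + 5 ⇒ p = -1.
Matching constants: q = -6p + 6q + 5 ⇒ q = - \frac{11}{5}.
General: u(n) = A·(6)^n - n - \frac{11}{5}.
Apply u(0) = 3: A - \frac{11}{5} = 3 ⇒ A = \frac{26}{5}.
So u(n) = \frac{26 \cdot 6^{n}}{5} - n - \frac{11}{5}.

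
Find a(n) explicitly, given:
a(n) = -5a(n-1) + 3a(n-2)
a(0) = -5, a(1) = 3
Characteristic equation: x² + 5x - 3 = 0.
Discriminant Δ = (-5)² + 4·(3) = 37.
Roots r₁,₂ = (-5 ± √37)/2, so r₁ = - \frac{5}{2} + \frac{\sqrt{37}}{2}, r₂ = - \frac{\sqrt{37}}{2} - \frac{5}{2}.
General solution: a(n) = A·r₁^n + B·r₂^n.
From the initial conditions, A + B = -5 and r₁A + r₂B = 3.
Since r₁ - r₂ = √37: A = (3 - (-5)r₂)/√37 = - \frac{5}{2} - \frac{19 \sqrt{37}}{74}, and B = -5 - A = - \frac{5}{2} + \frac{19 \sqrt{37}}{74}.
So a(n) = \left(- \frac{5}{2} - \frac{19 \sqrt{37}}{74}\right)\left(- \frac{5}{2} + \frac{\sqrt{37}}{2}\right)^n + \left(- \frac{5}{2} + \frac{19 \sqrt{37}}{74}\right)\left(- \frac{\sqrt{37}}{2} - \frac{5}{2}\right)^n.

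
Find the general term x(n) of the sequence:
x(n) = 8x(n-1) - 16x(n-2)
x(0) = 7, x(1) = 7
Characteristic equation: x² - 8x + 16 = 0, which is (x - (4))².
Repeated root r = 4.
General solution: x(n) = (A + Bn)·(4)^n.
From x(0) = 7: A = 7.
From x(1) = 7: (A + B)·(4) = 7 ⇒ B = - \frac{21}{4}.
So x(n) = \left(7 - \frac{21 n}{4}\right) \cdot (4)^n.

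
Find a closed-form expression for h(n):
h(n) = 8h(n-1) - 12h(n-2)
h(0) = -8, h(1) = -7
Characteristic equation: x² - 8x + 12 = 0, which factors as (x - (2))(x - (6)) = 0.
Roots r₁ = 2, r₂ = 6 (distinct).
General solution: h(n) = A·(2)^n + B·(6)^n.
From h(0) = -8: A + B = -8.
From h(1) = -7: 2A + 6B = -7.
Solving: A = - \frac{41}{4}, B = \frac{9}{4}.
So h(n) = - \frac{41 \cdot 2^{n}}{4} + \frac{9 \cdot 6^{n}}{4}.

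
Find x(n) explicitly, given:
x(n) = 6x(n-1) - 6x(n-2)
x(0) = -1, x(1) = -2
Characteristic equation: x² - 6x + 6 = 0.
Discriminant Δ = (6)² + 4·(-6) = 12.
Roots r₁,₂ = (6 ± √12)/2, so r₁ = \sqrt{3} + 3, r₂ = 3 - \sqrt{3}.
General solution: x(n) = A·r₁^n + B·r₂^n.
From the initial conditions, A + B = -1 and r₁A + r₂B = -2.
Since r₁ - r₂ = √12: A = (-2 - (-1)r₂)/√12 = - \frac{1}{2} + \frac{\sqrt{3}}{6}, and B = -1 - A = - \frac{1}{2} - \frac{\sqrt{3}}{6}.
So x(n) = \left(- \frac{1}{2} + \frac{\sqrt{3}}{6}\right)\left(\sqrt{3} + 3\right)^n + \left(- \frac{1}{2} - \frac{\sqrt{3}}{6}\right)\left(3 - \sqrt{3}\right)^n.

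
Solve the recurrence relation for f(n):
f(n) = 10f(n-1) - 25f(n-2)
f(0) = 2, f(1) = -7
Characteristic equation: x² - 10x + 25 = 0, which is (x - (5))².
Repeated root r = 5.
General solution: f(n) = (A + Bn)·(5)^n.
From f(0) = 2: A = 2.
From f(1) = -7: (A + B)·(5) = -7 ⇒ B = - \frac{17}{5}.
So f(n) = \left(2 - \frac{17 n}{5}\right) \cdot (5)^n.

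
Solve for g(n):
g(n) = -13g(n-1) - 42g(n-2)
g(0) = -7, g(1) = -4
Characteristic equation: x² + 13x + 42 = 0, which factors as (x - (-6))(x - (-7)) = 0.
Roots r₁ = -6, r₂ = -7 (distinct).
General solution: g(n) = A·(-6)^n + B·(-7)^n.
From g(0) = -7: A + B = -7.
From g(1) = -4: -6A - 7B = -4.
Solving: A = -53, B = 46.
So g(n) = - 53 \left(-6\right)^{n} + 46 \left(-7\right)^{n}.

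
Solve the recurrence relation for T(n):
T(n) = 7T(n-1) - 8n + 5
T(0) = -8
First-order linear with linear forcing.
Homogeneous solution: T_h(n) = A·(7)^n.
Try particular T_p(n) = pn + q. Substituting:
  pn + q = 7(p(n-1) + q) - 8n + 5.
Matching the n-coefficient: p = 7p - 8 ⇒ p = \frac{4}{3}.
Matching constants: q = -7p + 7q + 5 ⇒ q = \frac{13}{18}.
General: T(n) = A·(7)^n + \frac{4 n}{3} + \frac{13}{18}.
Apply T(0) = -8: A + \frac{13}{18} = -8 ⇒ A = - \frac{157}{18}.
So T(n) = - \frac{157 \cdot 7^{n}}{18} + \frac{4 n}{3} + \frac{13}{18}.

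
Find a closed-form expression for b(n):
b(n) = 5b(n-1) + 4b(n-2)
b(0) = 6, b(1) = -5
Characteristic equation: x² - 5x - 4 = 0.
Discriminant Δ = (5)² + 4·(4) = 41.
Roots r₁,₂ = (5 ± √41)/2, so r₁ = \frac{5}{2} + \frac{\sqrt{41}}{2}, r₂ = \frac{5}{2} - \frac{\sqrt{41}}{2}.
General solution: b(n) = A·r₁^n + B·r₂^n.
From the initial conditions, A + B = 6 and r₁A + r₂B = -5.
Since r₁ - r₂ = √41: A = (-5 - (6)r₂)/√41 = 3 - \frac{20 \sqrt{41}}{41}, and B = 6 - A = 3 + \frac{20 \sqrt{41}}{41}.
So b(n) = \left(3 - \frac{20 \sqrt{41}}{41}\right)\left(\frac{5}{2} + \frac{\sqrt{41}}{2}\right)^n + \left(3 + \frac{20 \sqrt{41}}{41}\right)\left(\frac{5}{2} - \frac{\sqrt{41}}{2}\right)^n.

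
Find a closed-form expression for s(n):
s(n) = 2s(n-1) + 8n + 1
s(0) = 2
First-order linear with linear forcing.
Homogeneous solution: s_h(n) = A·(2)^n.
Try particular s_p(n) = pn + q. Substituting:
  pn + q = 2(p(n-1) + q) + 8n + 1.
Matching the n-coefficient: p = 2p + 8 ⇒ p = -8.
Matching constants: q = -2p + 2q + 1 ⇒ q = -17.
General: s(n) = A·(2)^n - 8 n - 17.
Apply s(0) = 2: A - 17 = 2 ⇒ A = 19.
So s(n) = 19 \cdot 2^{n} - 8 n - 17.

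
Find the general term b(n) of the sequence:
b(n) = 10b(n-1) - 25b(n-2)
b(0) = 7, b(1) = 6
Characteristic equation: x² - 10x + 25 = 0, which is (x - (5))².
Repeated root r = 5.
General solution: b(n) = (A + Bn)·(5)^n.
From b(0) = 7: A = 7.
From b(1) = 6: (A + B)·(5) = 6 ⇒ B = - \frac{29}{5}.
So b(n) = \left(7 - \frac{29 n}{5}\right) \cdot (5)^n.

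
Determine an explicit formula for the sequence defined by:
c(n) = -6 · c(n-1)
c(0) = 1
Pure geometric recurrence with ratio -6.
By induction c(n) = c(0) · (-6)^n = \left(-6\right)^{n}.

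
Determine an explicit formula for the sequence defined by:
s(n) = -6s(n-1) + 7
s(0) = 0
First-order linear non-homogeneous.
Homogeneous solution: s_h(n) = A·(-6)^n.
Try constant particular solution s_p = K: K = -6K + 7 ⇒ K = 1.
General: s(n) = A·(-6)^n + 1.
Apply s(0) = 0: A + 1 = 0 ⇒ A = -1.
So s(n) = 1 - \left(-6\right)^{n}.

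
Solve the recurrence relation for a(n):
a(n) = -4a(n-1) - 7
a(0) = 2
First-order linear non-homogeneous.
Homogeneous solution: a_h(n) = A·(-4)^n.
Try constant particular solution a_p = K: K = -4K - 7 ⇒ K = - \frac{7}{5}.
General: a(n) = A·(-4)^n - \frac{7}{5}.
Apply a(0) = 2: A - \frac{7}{5} = 2 ⇒ A = \frac{17}{5}.
So a(n) = \frac{17 \left(-4\right)^{n}}{5} - \frac{7}{5}.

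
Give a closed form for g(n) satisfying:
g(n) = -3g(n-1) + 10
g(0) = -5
First-order linear non-homogeneous.
Homogeneous solution: g_h(n) = A·(-3)^n.
Try constant particular solution g_p = K: K = -3K + 10 ⇒ K = \frac{5}{2}.
General: g(n) = A·(-3)^n + \frac{5}{2}.
Apply g(0) = -5: A + \frac{5}{2} = -5 ⇒ A = - \frac{15}{2}.
So g(n) = \frac{5}{2} - \frac{15 \left(-3\right)^{n}}{2}.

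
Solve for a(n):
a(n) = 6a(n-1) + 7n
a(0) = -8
First-order linear with linear forcing.
Homogeneous solution: a_h(n) = A·(6)^n.
Try particular a_p(n) = pn + q. Substituting:
  pn + q = 6(p(n-1) + q) + 7n.
Matching the n-coefficient: p = 6p + 7 ⇒ p = - \frac{7}{5}.
Matching constants: q = -6p + 6q ⇒ q = - \frac{42}{25}.
General: a(n) = A·(6)^n - \frac{7 n}{5} - \frac{42}{25}.
Apply a(0) = -8: A - \frac{42}{25} = -8 ⇒ A = - \frac{158}{25}.
So a(n) = - \frac{158 \cdot 6^{n}}{25} - \frac{7 n}{5} - \frac{42}{25}.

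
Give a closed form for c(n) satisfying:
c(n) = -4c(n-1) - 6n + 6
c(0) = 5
First-order linear with linear forcing.
Homogeneous solution: c_h(n) = A·(-4)^n.
Try particular c_p(n) = pn + q. Substituting:
  pn + q = -4(p(n-1) + q) - 6n + 6.
Matching the n-coefficient: p = -4p - 6 ⇒ p = - \frac{6}{5}.
Matching constants: q = 4p - 4q + 6 ⇒ q = \frac{6}{25}.
General: c(n) = A·(-4)^n - \frac{6 n}{5} + \frac{6}{25}.
Apply c(0) = 5: A + \frac{6}{25} = 5 ⇒ A = \frac{119}{25}.
So c(n) = \frac{119 \left(-4\right)^{n}}{25} - \frac{6 n}{5} + \frac{6}{25}.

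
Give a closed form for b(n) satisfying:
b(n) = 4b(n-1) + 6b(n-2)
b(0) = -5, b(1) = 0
Characteristic equation: x² - 4x - 6 = 0.
Discriminant Δ = (4)² + 4·(6) = 40.
Roots r₁,₂ = (4 ± √40)/2, so r₁ = 2 + \sqrt{10}, r₂ = 2 - \sqrt{10}.
General solution: b(n) = A·r₁^n + B·r₂^n.
From the initial conditions, A + B = -5 and r₁A + r₂B = 0.
Since r₁ - r₂ = √40: A = (0 - (-5)r₂)/√40 = - \frac{5}{2} + \frac{\sqrt{10}}{2}, and B = -5 - A = - \frac{5}{2} - \frac{\sqrt{10}}{2}.
So b(n) = \left(- \frac{5}{2} + \frac{\sqrt{10}}{2}\right)\left(2 + \sqrt{10}\right)^n + \left(- \frac{5}{2} - \frac{\sqrt{10}}{2}\right)\left(2 - \sqrt{10}\right)^n.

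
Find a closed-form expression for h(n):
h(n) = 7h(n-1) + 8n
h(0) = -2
First-order linear with linear forcing.
Homogeneous solution: h_h(n) = A·(7)^n.
Try particular h_p(n) = pn + q. Substituting:
  pn + q = 7(p(n-1) + q) + 8n.
Matching the n-coefficient: p = 7p + 8 ⇒ p = - \frac{4}{3}.
Matching constants: q = -7p + 7q ⇒ q = - \frac{14}{9}.
General: h(n) = A·(7)^n - \frac{4 n}{3} - \frac{14}{9}.
Apply h(0) = -2: A - \frac{14}{9} = -2 ⇒ A = - \frac{4}{9}.
So h(n) = - \frac{4 \cdot 7^{n}}{9} - \frac{4 n}{3} - \frac{14}{9}.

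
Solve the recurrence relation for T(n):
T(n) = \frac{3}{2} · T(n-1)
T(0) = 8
Pure geometric recurrence with ratio \frac{3}{2}.
By induction T(n) = T(0) · (\frac{3}{2})^n = 8 \left(\frac{3}{2}\right)^{n}.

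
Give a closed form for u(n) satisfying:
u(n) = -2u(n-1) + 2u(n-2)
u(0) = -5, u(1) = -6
Characteristic equation: x² + 2x - 2 = 0.
Discriminant Δ = (-2)² + 4·(2) = 12.
Roots r₁,₂ = (-2 ± √12)/2, so r₁ = -1 + \sqrt{3}, r₂ = - \sqrt{3} - 1.
General solution: u(n) = A·r₁^n + B·r₂^n.
From the initial conditions, A + B = -5 and r₁A + r₂B = -6.
Since r₁ - r₂ = √12: A = (-6 - (-5)r₂)/√12 = - \frac{11 \sqrt{3}}{6} - \frac{5}{2}, and B = -5 - A = - \frac{5}{2} + \frac{11 \sqrt{3}}{6}.
So u(n) = \left(- \frac{11 \sqrt{3}}{6} - \frac{5}{2}\right)\left(-1 + \sqrt{3}\right)^n + \left(- \frac{5}{2} + \frac{11 \sqrt{3}}{6}\right)\left(- \sqrt{3} - 1\right)^n.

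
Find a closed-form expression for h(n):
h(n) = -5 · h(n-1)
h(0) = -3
Pure geometric recurrence with ratio -5.
By induction h(n) = h(0) · (-5)^n = - 3 \left(-5\right)^{n}.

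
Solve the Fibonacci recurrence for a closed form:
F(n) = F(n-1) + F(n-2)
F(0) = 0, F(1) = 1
This is the Fibonacci sequence.
Characteristic equation: x² - x - 1 = 0; roots r₁ = \frac{1}{2} + \frac{\sqrt{5}}{2}, r₂ = \frac{1}{2} - \frac{\sqrt{5}}{2}.
General: F(n) = A·r₁^n + B·r₂^n. Solving with F(0)=0, F(1)=1 gives A = \frac{\sqrt{5}}{5}, B = - \frac{\sqrt{5}}{5}.
So F(n) = \frac{2^{- n} \sqrt{5} \left(- \left(1 - \sqrt{5}\right)^{n} + \left(1 + \sqrt{5}\right)^{n}\right)}{5}.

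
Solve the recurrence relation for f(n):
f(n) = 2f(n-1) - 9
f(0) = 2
First-order linear non-homogeneous.
Homogeneous solution: f_h(n) = A·(2)^n.
Try constant particular solution f_p = K: K = 2K - 9 ⇒ K = 9.
General: f(n) = A·(2)^n + 9.
Apply f(0) = 2: A + 9 = 2 ⇒ A = -7.
So f(n) = 9 - 7 \cdot 2^{n}.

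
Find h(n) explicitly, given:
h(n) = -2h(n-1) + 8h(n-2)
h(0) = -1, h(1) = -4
Characteristic equation: x² + 2x - 8 = 0, which factors as (x - (-4))(x - (2)) = 0.
Roots r₁ = -4, r₂ = 2 (distinct).
General solution: h(n) = A·(-4)^n + B·(2)^n.
From h(0) = -1: A + B = -1.
From h(1) = -4: -4A + 2B = -4.
Solving: A = \frac{1}{3}, B = - \frac{4}{3}.
So h(n) = \frac{\left(-4\right)^{n}}{3} - \frac{4 \cdot 2^{n}}{3}.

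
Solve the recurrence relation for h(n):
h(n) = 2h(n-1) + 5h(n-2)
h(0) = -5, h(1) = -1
Characteristic equation: x² - 2x - 5 = 0.
Discriminant Δ = (2)² + 4·(5) = 24.
Roots r₁,₂ = (2 ± √24)/2, so r₁ = 1 + \sqrt{6}, r₂ = 1 - \sqrt{6}.
General solution: h(n) = A·r₁^n + B·r₂^n.
From the initial conditions, A + B = -5 and r₁A + r₂B = -1.
Since r₁ - r₂ = √24: A = (-1 - (-5)r₂)/√24 = - \frac{5}{2} + \frac{\sqrt{6}}{3}, and B = -5 - A = - \frac{5}{2} - \frac{\sqrt{6}}{3}.
So h(n) = \left(- \frac{5}{2} + \frac{\sqrt{6}}{3}\right)\left(1 + \sqrt{6}\right)^n + \left(- \frac{5}{2} - \frac{\sqrt{6}}{3}\right)\left(1 - \sqrt{6}\right)^n.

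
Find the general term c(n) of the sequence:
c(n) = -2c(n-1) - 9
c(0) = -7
First-order linear non-homogeneous.
Homogeneous solution: c_h(n) = A·(-2)^n.
Try constant particular solution c_p = K: K = -2K - 9 ⇒ K = -3.
General: c(n) = A·(-2)^n - 3.
Apply c(0) = -7: A - 3 = -7 ⇒ A = -4.
So c(n) = - 4 \left(-2\right)^{n} - 3.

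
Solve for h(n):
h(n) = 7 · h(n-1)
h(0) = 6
Pure geometric recurrence with ratio 7.
By induction h(n) = h(0) · (7)^n = 6 \cdot 7^{n}.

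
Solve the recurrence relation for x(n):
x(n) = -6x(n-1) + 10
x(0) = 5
First-order linear non-homogeneous.
Homogeneous solution: x_h(n) = A·(-6)^n.
Try constant particular solution x_p = K: K = -6K + 10 ⇒ K = \frac{10}{7}.
General: x(n) = A·(-6)^n + \frac{10}{7}.
Apply x(0) = 5: A + \frac{10}{7} = 5 ⇒ A = \frac{25}{7}.
So x(n) = \frac{25 \left(-6\right)^{n}}{7} + \frac{10}{7}.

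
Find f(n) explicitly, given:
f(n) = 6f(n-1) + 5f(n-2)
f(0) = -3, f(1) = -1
Characteristic equation: x² - 6x - 5 = 0.
Discriminant Δ = (6)² + 4·(5) = 56.
Roots r₁,₂ = (6 ± √56)/2, so r₁ = 3 + \sqrt{14}, r₂ = 3 - \sqrt{14}.
General solution: f(n) = A·r₁^n + B·r₂^n.
From the initial conditions, A + B = -3 and r₁A + r₂B = -1.
Since r₁ - r₂ = √56: A = (-1 - (-3)r₂)/√56 = - \frac{3}{2} + \frac{2 \sqrt{14}}{7}, and B = -3 - A = - \frac{3}{2} - \frac{2 \sqrt{14}}{7}.
So f(n) = \left(- \frac{3}{2} + \frac{2 \sqrt{14}}{7}\right)\left(3 + \sqrt{14}\right)^n + \left(- \frac{3}{2} - \frac{2 \sqrt{14}}{7}\right)\left(3 - \sqrt{14}\right)^n.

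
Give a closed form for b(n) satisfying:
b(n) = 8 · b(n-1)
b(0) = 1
Pure geometric recurrence with ratio 8.
By induction b(n) = b(0) · (8)^n = 8^{n}.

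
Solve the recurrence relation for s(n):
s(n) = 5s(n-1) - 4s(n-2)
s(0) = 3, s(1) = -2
Characteristic equation: x² - 5x + 4 = 0, which factors as (x - (1))(x - (4)) = 0.
Roots r₁ = 1, r₂ = 4 (distinct).
General solution: s(n) = A·(1)^n + B·(4)^n.
From s(0) = 3: A + B = 3.
From s(1) = -2: A + 4B = -2.
Solving: A = \frac{14}{3}, B = - \frac{5}{3}.
So s(n) = \frac{14}{3} - \frac{5 \cdot 4^{n}}{3}.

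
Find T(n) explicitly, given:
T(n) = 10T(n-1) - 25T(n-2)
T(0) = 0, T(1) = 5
Characteristic equation: x² - 10x + 25 = 0, which is (x - (5))².
Repeated root r = 5.
General solution: T(n) = (A + Bn)·(5)^n.
From T(0) = 0: A = 0.
From T(1) = 5: (A + B)·(5) = 5 ⇒ B = 1.
So T(n) = \left(n\right) \cdot (5)^n.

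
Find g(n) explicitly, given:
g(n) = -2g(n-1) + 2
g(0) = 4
First-order linear non-homogeneous.
Homogeneous solution: g_h(n) = A·(-2)^n.
Try constant particular solution g_p = K: K = -2K + 2 ⇒ K = \frac{2}{3}.
General: g(n) = A·(-2)^n + \frac{2}{3}.
Apply g(0) = 4: A + \frac{2}{3} = 4 ⇒ A = \frac{10}{3}.
So g(n) = \frac{10 \left(-2\right)^{n}}{3} + \frac{2}{3}.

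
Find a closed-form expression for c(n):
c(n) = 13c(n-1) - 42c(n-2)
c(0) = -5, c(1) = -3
Characteristic equation: x² - 13x + 42 = 0, which factors as (x - (6))(x - (7)) = 0.
Roots r₁ = 6, r₂ = 7 (distinct).
General solution: c(n) = A·(6)^n + B·(7)^n.
From c(0) = -5: A + B = -5.
From c(1) = -3: 6A + 7B = -3.
Solving: A = -32, B = 27.
So c(n) = - 32 \cdot 6^{n} + 27 \cdot 7^{n}.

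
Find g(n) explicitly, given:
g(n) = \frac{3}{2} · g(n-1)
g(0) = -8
Pure geometric recurrence with ratio \frac{3}{2}.
By induction g(n) = g(0) · (\frac{3}{2})^n = - 8 \left(\frac{3}{2}\right)^{n}.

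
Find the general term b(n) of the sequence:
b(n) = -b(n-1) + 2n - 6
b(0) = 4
First-order linear with linear forcing.
Homogeneous solution: b_h(n) = A·(-1)^n.
Try particular b_p(n) = pn + q. Substituting:
  pn + q = -(p(n-1) + q) + 2n - 6.
Matching the n-coefficient: p = -p + 2 ⇒ p = 1.
Matching constants: q = p - q - 6 ⇒ q = - \frac{5}{2}.
General: b(n) = A·(-1)^n + n - \frac{5}{2}.
Apply b(0) = 4: A - \frac{5}{2} = 4 ⇒ A = \frac{13}{2}.
So b(n) = \frac{13 \left(-1\right)^{n}}{2} + n - \frac{5}{2}.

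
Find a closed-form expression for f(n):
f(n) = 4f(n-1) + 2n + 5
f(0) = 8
First-order linear with linear forcing.
Homogeneous solution: f_h(n) = A·(4)^n.
Try particular f_p(n) = pn + q. Substituting:
  pn + q = 4(p(n-1) + q) + 2n + 5.
Matching the n-coefficient: p = 4p + 2 ⇒ p = - \frac{2}{3}.
Matching constants: q = -4p + 4q + 5 ⇒ q = - \frac{23}{9}.
General: f(n) = A·(4)^n - \frac{2 n}{3} - \frac{23}{9}.
Apply f(0) = 8: A - \frac{23}{9} = 8 ⇒ A = \frac{95}{9}.
So f(n) = \frac{95 \cdot 4^{n}}{9} - \frac{2 n}{3} - \frac{23}{9}.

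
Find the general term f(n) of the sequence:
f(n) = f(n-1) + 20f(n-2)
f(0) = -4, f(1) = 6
Characteristic equation: x² - x - 20 = 0, which factors as (x - (5))(x - (-4)) = 0.
Roots r₁ = 5, r₂ = -4 (distinct).
General solution: f(n) = A·(5)^n + B·(-4)^n.
From f(0) = -4: A + B = -4.
From f(1) = 6: 5A - 4B = 6.
Solving: A = - \frac{10}{9}, B = - \frac{26}{9}.
So f(n) = - \frac{26 \left(-4\right)^{n}}{9} - \frac{10 \cdot 5^{n}}{9}.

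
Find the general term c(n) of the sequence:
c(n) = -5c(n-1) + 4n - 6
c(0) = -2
First-order linear with linear forcing.
Homogeneous solution: c_h(n) = A·(-5)^n.
Try particular c_p(n) = pn + q. Substituting:
  pn + q = -5(p(n-1) + q) + 4n - 6.
Matching the n-coefficient: p = -5p + 4 ⇒ p = \frac{2}{3}.
Matching constants: q = 5p - 5q - 6 ⇒ q = - \frac{4}{9}.
General: c(n) = A·(-5)^n + \frac{2 n}{3} - \frac{4}{9}.
Apply c(0) = -2: A - \frac{4}{9} = -2 ⇒ A = - \frac{14}{9}.
So c(n) = - \frac{14 \left(-5\right)^{n}}{9} + \frac{2 n}{3} - \frac{4}{9}.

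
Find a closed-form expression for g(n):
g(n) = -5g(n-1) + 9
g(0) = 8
First-order linear non-homogeneous.
Homogeneous solution: g_h(n) = A·(-5)^n.
Try constant particular solution g_p = K: K = -5K + 9 ⇒ K = \frac{3}{2}.
General: g(n) = A·(-5)^n + \frac{3}{2}.
Apply g(0) = 8: A + \frac{3}{2} = 8 ⇒ A = \frac{13}{2}.
So g(n) = \frac{13 \left(-5\right)^{n}}{2} + \frac{3}{2}.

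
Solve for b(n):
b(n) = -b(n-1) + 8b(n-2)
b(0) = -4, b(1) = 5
Characteristic equation: x² + x - 8 = 0.
Discriminant Δ = (-1)² + 4·(8) = 33.
Roots r₁,₂ = (-1 ± √33)/2, so r₁ = - \frac{1}{2} + \frac{\sqrt{33}}{2}, r₂ = - \frac{\sqrt{33}}{2} - \frac{1}{2}.
General solution: b(n) = A·r₁^n + B·r₂^n.
From the initial conditions, A + B = -4 and r₁A + r₂B = 5.
Since r₁ - r₂ = √33: A = (5 - (-4)r₂)/√33 = -2 + \frac{\sqrt{33}}{11}, and B = -4 - A = -2 - \frac{\sqrt{33}}{11}.
So b(n) = \left(-2 + \frac{\sqrt{33}}{11}\right)\left(- \frac{1}{2} + \frac{\sqrt{33}}{2}\right)^n + \left(-2 - \frac{\sqrt{33}}{11}\right)\left(- \frac{\sqrt{33}}{2} - \frac{1}{2}\right)^n.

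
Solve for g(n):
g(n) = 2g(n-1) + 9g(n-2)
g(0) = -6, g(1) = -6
Characteristic equation: x² - 2x - 9 = 0.
Discriminant Δ = (2)² + 4·(9) = 40.
Roots r₁,₂ = (2 ± √40)/2, so r₁ = 1 + \sqrt{10}, r₂ = 1 - \sqrt{10}.
General solution: g(n) = A·r₁^n + B·r₂^n.
From the initial conditions, A + B = -6 and r₁A + r₂B = -6.
Since r₁ - r₂ = √40: A = (-6 - (-6)r₂)/√40 = -3, and B = -6 - A = -3.
So g(n) = \left(-3\right)\left(1 + \sqrt{10}\right)^n + \left(-3\right)\left(1 - \sqrt{10}\right)^n.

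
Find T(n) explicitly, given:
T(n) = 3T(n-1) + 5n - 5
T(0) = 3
First-order linear with linear forcing.
Homogeneous solution: T_h(n) = A·(3)^n.
Try particular T_p(n) = pn + q. Substituting:
  pn + q = 3(p(n-1) + q) + 5n - 5.
Matching the n-coefficient: p = 3p + 5 ⇒ p = - \frac{5}{2}.
Matching constants: q = -3p + 3q - 5 ⇒ q = - \frac{5}{4}.
General: T(n) = A·(3)^n - \frac{5 n}{2} - \frac{5}{4}.
Apply T(0) = 3: A - \frac{5}{4} = 3 ⇒ A = \frac{17}{4}.
So T(n) = \frac{17 \cdot 3^{n}}{4} - \frac{5 n}{2} - \frac{5}{4}.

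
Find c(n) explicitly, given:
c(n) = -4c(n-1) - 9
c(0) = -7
First-order linear non-homogeneous.
Homogeneous solution: c_h(n) = A·(-4)^n.
Try constant particular solution c_p = K: K = -4K - 9 ⇒ K = - \frac{9}{5}.
General: c(n) = A·(-4)^n - \frac{9}{5}.
Apply c(0) = -7: A - \frac{9}{5} = -7 ⇒ A = - \frac{26}{5}.
So c(n) = - \frac{26 \left(-4\right)^{n}}{5} - \frac{9}{5}.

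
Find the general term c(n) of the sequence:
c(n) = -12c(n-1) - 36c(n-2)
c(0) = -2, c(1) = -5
Characteristic equation: x² + 12x + 36 = 0, which is (x - (-6))².
Repeated root r = -6.
General solution: c(n) = (A + Bn)·(-6)^n.
From c(0) = -2: A = -2.
From c(1) = -5: (A + B)·(-6) = -5 ⇒ B = \frac{17}{6}.
So c(n) = \left(\frac{17 n}{6} - 2\right) \cdot (-6)^n.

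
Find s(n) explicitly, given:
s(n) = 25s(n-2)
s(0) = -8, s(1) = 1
Characteristic equation: x² - 25 = 0, which factors as (x - (-5))(x - (5)) = 0.
Roots r₁ = -5, r₂ = 5 (distinct).
General solution: s(n) = A·(-5)^n + B·(5)^n.
From s(0) = -8: A + B = -8.
From s(1) = 1: -5A + 5B = 1.
Solving: A = - \frac{41}{10}, B = - \frac{39}{10}.
So s(n) = - \frac{41 \left(-5\right)^{n}}{10} - \frac{39 \cdot 5^{n}}{10}.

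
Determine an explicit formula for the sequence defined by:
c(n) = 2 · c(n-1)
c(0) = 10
Pure geometric recurrence with ratio 2.
By induction c(n) = c(0) · (2)^n = 10 \cdot 2^{n}.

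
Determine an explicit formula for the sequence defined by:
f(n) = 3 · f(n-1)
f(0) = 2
Pure geometric recurrence with ratio 3.
By induction f(n) = f(0) · (3)^n = 2 \cdot 3^{n}.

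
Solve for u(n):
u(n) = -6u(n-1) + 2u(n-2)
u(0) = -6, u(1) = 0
Characteristic equation: x² + 6x - 2 = 0.
Discriminant Δ = (-6)² + 4·(2) = 44.
Roots r₁,₂ = (-6 ± √44)/2, so r₁ = -3 + \sqrt{11}, r₂ = - \sqrt{11} - 3.
General solution: u(n) = A·r₁^n + B·r₂^n.
From the initial conditions, A + B = -6 and r₁A + r₂B = 0.
Since r₁ - r₂ = √44: A = (0 - (-6)r₂)/√44 = -3 - \frac{9 \sqrt{11}}{11}, and B = -6 - A = -3 + \frac{9 \sqrt{11}}{11}.
So u(n) = \left(-3 - \frac{9 \sqrt{11}}{11}\right)\left(-3 + \sqrt{11}\right)^n + \left(-3 + \frac{9 \sqrt{11}}{11}\right)\left(- \sqrt{11} - 3\right)^n.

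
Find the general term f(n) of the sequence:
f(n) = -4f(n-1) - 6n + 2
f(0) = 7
First-order linear with linear forcing.
Homogeneous solution: f_h(n) = A·(-4)^n.
Try particular f_p(n) = pn + q. Substituting:
  pn + q = -4(p(n-1) + q) - 6n + 2.
Matching the n-coefficient: p = -4p - 6 ⇒ p = - \frac{6}{5}.
Matching constants: q = 4p - 4q + 2 ⇒ q = - \frac{14}{25}.
General: f(n) = A·(-4)^n - \frac{6 n}{5} - \frac{14}{25}.
Apply f(0) = 7: A - \frac{14}{25} = 7 ⇒ A = \frac{189}{25}.
So f(n) = \frac{189 \left(-4\right)^{n}}{25} - \frac{6 n}{5} - \frac{14}{25}.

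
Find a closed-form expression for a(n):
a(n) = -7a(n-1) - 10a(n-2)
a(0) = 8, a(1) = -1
Characteristic equation: x² + 7x + 10 = 0, which factors as (x - (-2))(x - (-5)) = 0.
Roots r₁ = -2, r₂ = -5 (distinct).
General solution: a(n) = A·(-2)^n + B·(-5)^n.
From a(0) = 8: A + B = 8.
From a(1) = -1: -2A - 5B = -1.
Solving: A = 13, B = -5.
So a(n) = 13 \left(-2\right)^{n} - 5 \left(-5\right)^{n}.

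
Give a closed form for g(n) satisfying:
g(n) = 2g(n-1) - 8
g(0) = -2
First-order linear non-homogeneous.
Homogeneous solution: g_h(n) = A·(2)^n.
Try constant particular solution g_p = K: K = 2K - 8 ⇒ K = 8.
General: g(n) = A·(2)^n + 8.
Apply g(0) = -2: A + 8 = -2 ⇒ A = -10.
So g(n) = 8 - 10 \cdot 2^{n}.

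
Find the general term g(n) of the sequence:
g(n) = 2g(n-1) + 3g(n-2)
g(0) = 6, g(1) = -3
Characteristic equation: x² - 2x - 3 = 0, which factors as (x - (3))(x - (-1)) = 0.
Roots r₁ = 3, r₂ = -1 (distinct).
General solution: g(n) = A·(3)^n + B·(-1)^n.
From g(0) = 6: A + B = 6.
From g(1) = -3: 3A - B = -3.
Solving: A = \frac{3}{4}, B = \frac{21}{4}.
So g(n) = \frac{21 \left(-1\right)^{n}}{4} + \frac{3 \cdot 3^{n}}{4}.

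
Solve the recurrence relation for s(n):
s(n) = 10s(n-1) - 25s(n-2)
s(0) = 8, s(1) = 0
Characteristic equation: x² - 10x + 25 = 0, which is (x - (5))².
Repeated root r = 5.
General solution: s(n) = (A + Bn)·(5)^n.
From s(0) = 8: A = 8.
From s(1) = 0: (A + B)·(5) = 0 ⇒ B = -8.
So s(n) = \left(8 - 8 n\right) \cdot (5)^n.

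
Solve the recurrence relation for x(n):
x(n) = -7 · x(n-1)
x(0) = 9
Pure geometric recurrence with ratio -7.
By induction x(n) = x(0) · (-7)^n = 9 \left(-7\right)^{n}.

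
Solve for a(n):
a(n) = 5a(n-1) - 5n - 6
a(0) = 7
First-order linear with linear forcing.
Homogeneous solution: a_h(n) = A·(5)^n.
Try particular a_p(n) = pn + q. Substituting:
  pn + q = 5(p(n-1) + q) - 5n - 6.
Matching the n-coefficient: p = 5p - 5 ⇒ p = \frac{5}{4}.
Matching constants: q = -5p + 5q - 6 ⇒ q = \frac{49}{16}.
General: a(n) = A·(5)^n + \frac{5 n}{4} + \frac{49}{16}.
Apply a(0) = 7: A + \frac{49}{16} = 7 ⇒ A = \frac{63}{16}.
So a(n) = \frac{63 \cdot 5^{n}}{16} + \frac{5 n}{4} + \frac{49}{16}.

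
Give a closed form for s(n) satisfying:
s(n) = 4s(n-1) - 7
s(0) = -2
First-order linear non-homogeneous.
Homogeneous solution: s_h(n) = A·(4)^n.
Try constant particular solution s_p = K: K = 4K - 7 ⇒ K = \frac{7}{3}.
General: s(n) = A·(4)^n + \frac{7}{3}.
Apply s(0) = -2: A + \frac{7}{3} = -2 ⇒ A = - \frac{13}{3}.
So s(n) = \frac{7}{3} - \frac{13 \cdot 4^{n}}{3}.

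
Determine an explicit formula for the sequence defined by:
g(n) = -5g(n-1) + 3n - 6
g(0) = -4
First-order linear with linear forcing.
Homogeneous solution: g_h(n) = A·(-5)^n.
Try particular g_p(n) = pn + q. Substituting:
  pn + q = -5(p(n-1) + q) + 3n - 6.
Matching the n-coefficient: p = -5p + 3 ⇒ p = \frac{1}{2}.
Matching constants: q = 5p - 5q - 6 ⇒ q = - \frac{7}{12}.
General: g(n) = A·(-5)^n + \frac{n}{2} - \frac{7}{12}.
Apply g(0) = -4: A - \frac{7}{12} = -4 ⇒ A = - \frac{41}{12}.
So g(n) = - \frac{41 \left(-5\right)^{n}}{12} + \frac{n}{2} - \frac{7}{12}.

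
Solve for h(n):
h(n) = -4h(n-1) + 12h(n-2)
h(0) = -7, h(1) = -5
Characteristic equation: x² + 4x - 12 = 0, which factors as (x - (-6))(x - (2)) = 0.
Roots r₁ = -6, r₂ = 2 (distinct).
General solution: h(n) = A·(-6)^n + B·(2)^n.
From h(0) = -7: A + B = -7.
From h(1) = -5: -6A + 2B = -5.
Solving: A = - \frac{9}{8}, B = - \frac{47}{8}.
So h(n) = - \frac{9 \left(-6\right)^{n}}{8} - \frac{47 \cdot 2^{n}}{8}.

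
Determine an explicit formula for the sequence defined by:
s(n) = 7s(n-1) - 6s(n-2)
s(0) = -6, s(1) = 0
Characteristic equation: x² - 7x + 6 = 0, which factors as (x - (6))(x - (1)) = 0.
Roots r₁ = 6, r₂ = 1 (distinct).
General solution: s(n) = A·(6)^n + B·(1)^n.
From s(0) = -6: A + B = -6.
From s(1) = 0: 6A + B = 0.
Solving: A = \frac{6}{5}, B = - \frac{36}{5}.
So s(n) = \frac{6 \cdot 6^{n}}{5} - \frac{36}{5}.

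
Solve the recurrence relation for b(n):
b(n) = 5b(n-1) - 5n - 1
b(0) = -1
First-order linear with linear forcing.
Homogeneous solution: b_h(n) = A·(5)^n.
Try particular b_p(n) = pn + q. Substituting:
  pn + q = 5(p(n-1) + q) - 5n - 1.
Matching the n-coefficient: p = 5p - 5 ⇒ p = \frac{5}{4}.
Matching constants: q = -5p + 5q - 1 ⇒ q = \frac{29}{16}.
General: b(n) = A·(5)^n + \frac{5 n}{4} + \frac{29}{16}.
Apply b(0) = -1: A + \frac{29}{16} = -1 ⇒ A = - \frac{45}{16}.
So b(n) = - \frac{45 \cdot 5^{n}}{16} + \frac{5 n}{4} + \frac{29}{16}.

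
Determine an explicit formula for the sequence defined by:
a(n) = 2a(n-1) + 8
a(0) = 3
First-order linear non-homogeneous.
Homogeneous solution: a_h(n) = A·(2)^n.
Try constant particular solution a_p = K: K = 2K + 8 ⇒ K = -8.
General: a(n) = A·(2)^n - 8.
Apply a(0) = 3: A - 8 = 3 ⇒ A = 11.
So a(n) = 11 \cdot 2^{n} - 8.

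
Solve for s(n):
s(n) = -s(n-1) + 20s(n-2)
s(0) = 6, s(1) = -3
Characteristic equation: x² + x - 20 = 0, which factors as (x - (-5))(x - (4)) = 0.
Roots r₁ = -5, r₂ = 4 (distinct).
General solution: s(n) = A·(-5)^n + B·(4)^n.
From s(0) = 6: A + B = 6.
From s(1) = -3: -5A + 4B = -3.
Solving: A = 3, B = 3.
So s(n) = 3 \left(-5\right)^{n} + 3 \cdot 4^{n}.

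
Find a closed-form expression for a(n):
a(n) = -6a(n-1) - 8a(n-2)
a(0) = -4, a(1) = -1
Characteristic equation: x² + 6x + 8 = 0, which factors as (x - (-4))(x - (-2)) = 0.
Roots r₁ = -4, r₂ = -2 (distinct).
General solution: a(n) = A·(-4)^n + B·(-2)^n.
From a(0) = -4: A + B = -4.
From a(1) = -1: -4A - 2B = -1.
Solving: A = \frac{9}{2}, B = - \frac{17}{2}.
So a(n) = - \frac{17 \left(-2\right)^{n}}{2} + \frac{9 \left(-4\right)^{n}}{2}.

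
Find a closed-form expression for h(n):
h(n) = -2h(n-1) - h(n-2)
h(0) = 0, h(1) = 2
Characteristic equation: x² + 2x + 1 = 0, which is (x - (-1))².
Repeated root r = -1.
General solution: h(n) = (A + Bn)·(-1)^n.
From h(0) = 0: A = 0.
From h(1) = 2: (A + B)·(-1) = 2 ⇒ B = -2.
So h(n) = \left(- 2 n\right) \cdot (-1)^n.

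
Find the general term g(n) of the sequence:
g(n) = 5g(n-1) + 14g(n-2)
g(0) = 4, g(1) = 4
Characteristic equation: x² - 5x - 14 = 0, which factors as (x - (-2))(x - (7)) = 0.
Roots r₁ = -2, r₂ = 7 (distinct).
General solution: g(n) = A·(-2)^n + B·(7)^n.
From g(0) = 4: A + B = 4.
From g(1) = 4: -2A + 7B = 4.
Solving: A = \frac{8}{3}, B = \frac{4}{3}.
So g(n) = \frac{8 \left(-2\right)^{n}}{3} + \frac{4 \cdot 7^{n}}{3}.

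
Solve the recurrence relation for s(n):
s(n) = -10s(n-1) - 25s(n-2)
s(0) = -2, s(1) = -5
Characteristic equation: x² + 10x + 25 = 0, which is (x - (-5))².
Repeated root r = -5.
General solution: s(n) = (A + Bn)·(-5)^n.
From s(0) = -2: A = -2.
From s(1) = -5: (A + B)·(-5) = -5 ⇒ B = 3.
So s(n) = \left(3 n - 2\right) \cdot (-5)^n.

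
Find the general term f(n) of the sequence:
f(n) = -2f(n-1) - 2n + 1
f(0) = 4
First-order linear with linear forcing.
Homogeneous solution: f_h(n) = A·(-2)^n.
Try particular f_p(n) = pn + q. Substituting:
  pn + q = -2(p(n-1) + q) - 2n + 1.
Matching the n-coefficient: p = -2p - 2 ⇒ p = - \frac{2}{3}.
Matching constants: q = 2p - 2q + 1 ⇒ q = - \frac{1}{9}.
General: f(n) = A·(-2)^n - \frac{2 n}{3} - \frac{1}{9}.
Apply f(0) = 4: A - \frac{1}{9} = 4 ⇒ A = \frac{37}{9}.
So f(n) = \frac{37 \left(-2\right)^{n}}{9} - \frac{2 n}{3} - \frac{1}{9}.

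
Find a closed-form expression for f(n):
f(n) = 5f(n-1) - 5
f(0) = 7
First-order linear non-homogeneous.
Homogeneous solution: f_h(n) = A·(5)^n.
Try constant particular solution f_p = K: K = 5K - 5 ⇒ K = \frac{5}{4}.
General: f(n) = A·(5)^n + \frac{5}{4}.
Apply f(0) = 7: A + \frac{5}{4} = 7 ⇒ A = \frac{23}{4}.
So f(n) = \frac{23 \cdot 5^{n}}{4} + \frac{5}{4}.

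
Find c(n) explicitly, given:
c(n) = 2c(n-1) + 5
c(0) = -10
First-order linear non-homogeneous.
Homogeneous solution: c_h(n) = A·(2)^n.
Try constant particular solution c_p = K: K = 2K + 5 ⇒ K = -5.
General: c(n) = A·(2)^n - 5.
Apply c(0) = -10: A - 5 = -10 ⇒ A = -5.
So c(n) = - 5 \cdot 2^{n} - 5.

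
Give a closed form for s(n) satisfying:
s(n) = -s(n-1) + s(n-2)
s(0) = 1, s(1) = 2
Characteristic equation: x² + x - 1 = 0.
Discriminant Δ = (-1)² + 4·(1) = 5.
Roots r₁,₂ = (-1 ± √5)/2, so r₁ = - \frac{1}{2} + \frac{\sqrt{5}}{2}, r₂ = - \frac{\sqrt{5}}{2} - \frac{1}{2}.
General solution: s(n) = A·r₁^n + B·r₂^n.
From the initial conditions, A + B = 1 and r₁A + r₂B = 2.
Since r₁ - r₂ = √5: A = (2 - (1)r₂)/√5 = \frac{1}{2} + \frac{\sqrt{5}}{2}, and B = 1 - A = \frac{1}{2} - \frac{\sqrt{5}}{2}.
So s(n) = \left(\frac{1}{2} + \frac{\sqrt{5}}{2}\right)\left(- \frac{1}{2} + \frac{\sqrt{5}}{2}\right)^n + \left(\frac{1}{2} - \frac{\sqrt{5}}{2}\right)\left(- \frac{\sqrt{5}}{2} - \frac{1}{2}\right)^n.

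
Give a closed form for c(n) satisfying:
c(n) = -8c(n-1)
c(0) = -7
This is a homogeneous first-order recurrence with ratio -8.
By induction c(n) = c(0) · (-8)^n = - 7 \left(-8\right)^{n}.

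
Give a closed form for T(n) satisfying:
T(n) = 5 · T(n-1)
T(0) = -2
Pure geometric recurrence with ratio 5.
By induction T(n) = T(0) · (5)^n = - 2 \cdot 5^{n}.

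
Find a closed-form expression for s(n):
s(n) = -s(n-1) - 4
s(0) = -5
First-order linear non-homogeneous.
Homogeneous solution: s_h(n) = A·(-1)^n.
Try constant particular solution s_p = K: K = -K - 4 ⇒ K = -2.
General: s(n) = A·(-1)^n - 2.
Apply s(0) = -5: A - 2 = -5 ⇒ A = -3.
So s(n) = - 3 \left(-1\right)^{n} - 2.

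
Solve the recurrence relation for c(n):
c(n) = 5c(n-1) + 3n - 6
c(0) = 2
First-order linear with linear forcing.
Homogeneous solution: c_h(n) = A·(5)^n.
Try particular c_p(n) = pn + q. Substituting:
  pn + q = 5(p(n-1) + q) + 3n - 6.
Matching the n-coefficient: p = 5p + 3 ⇒ p = - \frac{3}{4}.
Matching constants: q = -5p + 5q - 6 ⇒ q = \frac{9}{16}.
General: c(n) = A·(5)^n - \frac{3 n}{4} + \frac{9}{16}.
Apply c(0) = 2: A + \frac{9}{16} = 2 ⇒ A = \frac{23}{16}.
So c(n) = \frac{23 \cdot 5^{n}}{16} - \frac{3 n}{4} + \frac{9}{16}.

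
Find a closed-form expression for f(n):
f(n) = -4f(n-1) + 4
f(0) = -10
First-order linear non-homogeneous.
Homogeneous solution: f_h(n) = A·(-4)^n.
Try constant particular solution f_p = K: K = -4K + 4 ⇒ K = \frac{4}{5}.
General: f(n) = A·(-4)^n + \frac{4}{5}.
Apply f(0) = -10: A + \frac{4}{5} = -10 ⇒ A = - \frac{54}{5}.
So f(n) = \frac{4}{5} - \frac{54 \left(-4\right)^{n}}{5}.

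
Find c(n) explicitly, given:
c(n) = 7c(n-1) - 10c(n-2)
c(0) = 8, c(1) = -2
Characteristic equation: x² - 7x + 10 = 0, which factors as (x - (2))(x - (5)) = 0.
Roots r₁ = 2, r₂ = 5 (distinct).
General solution: c(n) = A·(2)^n + B·(5)^n.
From c(0) = 8: A + B = 8.
From c(1) = -2: 2A + 5B = -2.
Solving: A = 14, B = -6.
So c(n) = 14 \cdot 2^{n} - 6 \cdot 5^{n}.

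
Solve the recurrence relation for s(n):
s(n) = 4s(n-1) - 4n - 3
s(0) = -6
First-order linear with linear forcing.
Homogeneous solution: s_h(n) = A·(4)^n.
Try particular s_p(n) = pn + q. Substituting:
  pn + q = 4(p(n-1) + q) - 4n - 3.
Matching the n-coefficient: p = 4p - 4 ⇒ p = \frac{4}{3}.
Matching constants: q = -4p + 4q - 3 ⇒ q = \frac{25}{9}.
General: s(n) = A·(4)^n + \frac{4 n}{3} + \frac{25}{9}.
Apply s(0) = -6: A + \frac{25}{9} = -6 ⇒ A = - \frac{79}{9}.
So s(n) = - \frac{79 \cdot 4^{n}}{9} + \frac{4 n}{3} + \frac{25}{9}.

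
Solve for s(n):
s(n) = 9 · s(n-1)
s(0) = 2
Pure geometric recurrence with ratio 9.
By induction s(n) = s(0) · (9)^n = 2 \cdot 9^{n}.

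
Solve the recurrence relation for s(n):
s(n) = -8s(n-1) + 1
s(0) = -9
First-order linear non-homogeneous.
Homogeneous solution: s_h(n) = A·(-8)^n.
Try constant particular solution s_p = K: K = -8K + 1 ⇒ K = \frac{1}{9}.
General: s(n) = A·(-8)^n + \frac{1}{9}.
Apply s(0) = -9: A + \frac{1}{9} = -9 ⇒ A = - \frac{82}{9}.
So s(n) = \frac{1}{9} - \frac{82 \left(-8\right)^{n}}{9}.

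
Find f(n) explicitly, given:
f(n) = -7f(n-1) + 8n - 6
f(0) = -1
First-order linear with linear forcing.
Homogeneous solution: f_h(n) = A·(-7)^n.
Try particular f_p(n) = pn + q. Substituting:
  pn + q = -7(p(n-1) + q) + 8n - 6.
Matching the n-coefficient: p = -7p + 8 ⇒ p = 1.
Matching constants: q = 7p - 7q - 6 ⇒ q = \frac{1}{8}.
General: f(n) = A·(-7)^n + n + \frac{1}{8}.
Apply f(0) = -1: A + \frac{1}{8} = -1 ⇒ A = - \frac{9}{8}.
So f(n) = - \frac{9 \left(-7\right)^{n}}{8} + n + \frac{1}{8}.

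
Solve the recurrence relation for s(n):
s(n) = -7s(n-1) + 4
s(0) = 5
First-order linear non-homogeneous.
Homogeneous solution: s_h(n) = A·(-7)^n.
Try constant particular solution s_p = K: K = -7K + 4 ⇒ K = \frac{1}{2}.
General: s(n) = A·(-7)^n + \frac{1}{2}.
Apply s(0) = 5: A + \frac{1}{2} = 5 ⇒ A = \frac{9}{2}.
So s(n) = \frac{9 \left(-7\right)^{n}}{2} + \frac{1}{2}.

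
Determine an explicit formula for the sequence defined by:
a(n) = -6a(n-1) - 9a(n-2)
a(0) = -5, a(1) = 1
Characteristic equation: x² + 6x + 9 = 0, which is (x - (-3))².
Repeated root r = -3.
General solution: a(n) = (A + Bn)·(-3)^n.
From a(0) = -5: A = -5.
From a(1) = 1: (A + B)·(-3) = 1 ⇒ B = \frac{14}{3}.
So a(n) = \left(\frac{14 n}{3} - 5\right) \cdot (-3)^n.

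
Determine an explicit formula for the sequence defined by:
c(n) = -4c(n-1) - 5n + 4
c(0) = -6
First-order linear with linear forcing.
Homogeneous solution: c_h(n) = A·(-4)^n.
Try particular c_p(n) = pn + q. Substituting:
  pn + q = -4(p(n-1) + q) - 5n + 4.
Matching the n-coefficient: p = -4p - 5 ⇒ p = -1.
Matching constants: q = 4p - 4q + 4 ⇒ q = 0.
General: c(n) = A·(-4)^n - n + 0.
Apply c(0) = -6: A + 0 = -6 ⇒ A = -6.
So c(n) = - 6 \left(-4\right)^{n} - n.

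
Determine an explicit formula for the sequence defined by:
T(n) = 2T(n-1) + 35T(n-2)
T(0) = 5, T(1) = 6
Characteristic equation: x² - 2x - 35 = 0, which factors as (x - (7))(x - (-5)) = 0.
Roots r₁ = 7, r₂ = -5 (distinct).
General solution: T(n) = A·(7)^n + B·(-5)^n.
From T(0) = 5: A + B = 5.
From T(1) = 6: 7A - 5B = 6.
Solving: A = \frac{31}{12}, B = \frac{29}{12}.
So T(n) = \frac{29 \left(-5\right)^{n}}{12} + \frac{31 \cdot 7^{n}}{12}.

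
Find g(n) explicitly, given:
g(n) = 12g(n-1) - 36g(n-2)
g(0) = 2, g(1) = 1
Characteristic equation: x² - 12x + 36 = 0, which is (x - (6))².
Repeated root r = 6.
General solution: g(n) = (A + Bn)·(6)^n.
From g(0) = 2: A = 2.
From g(1) = 1: (A + B)·(6) = 1 ⇒ B = - \frac{11}{6}.
So g(n) = \left(2 - \frac{11 n}{6}\right) \cdot (6)^n.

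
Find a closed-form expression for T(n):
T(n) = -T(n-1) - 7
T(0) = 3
First-order linear non-homogeneous.
Homogeneous solution: T_h(n) = A·(-1)^n.
Try constant particular solution T_p = K: K = -K - 7 ⇒ K = - \frac{7}{2}.
General: T(n) = A·(-1)^n - \frac{7}{2}.
Apply T(0) = 3: A - \frac{7}{2} = 3 ⇒ A = \frac{13}{2}.
So T(n) = \frac{13 \left(-1\right)^{n}}{2} - \frac{7}{2}.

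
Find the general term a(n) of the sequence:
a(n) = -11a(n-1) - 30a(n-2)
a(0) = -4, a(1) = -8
Characteristic equation: x² + 11x + 30 = 0, which factors as (x - (-6))(x - (-5)) = 0.
Roots r₁ = -6, r₂ = -5 (distinct).
General solution: a(n) = A·(-6)^n + B·(-5)^n.
From a(0) = -4: A + B = -4.
From a(1) = -8: -6A - 5B = -8.
Solving: A = 28, B = -32.
So a(n) = - 32 \left(-5\right)^{n} + 28 \left(-6\right)^{n}.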